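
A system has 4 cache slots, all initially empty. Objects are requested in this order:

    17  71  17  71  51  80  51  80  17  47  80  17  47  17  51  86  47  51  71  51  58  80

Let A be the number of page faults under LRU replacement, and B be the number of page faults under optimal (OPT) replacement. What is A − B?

Under LRU: F F . . F F . . . F . . . . . F . . F . F F → 9 faults.
Under OPT: F F . . F F . . . F . . . . . F . . F . F . → 8 faults.
A − B = 9 − 8 = 1.

1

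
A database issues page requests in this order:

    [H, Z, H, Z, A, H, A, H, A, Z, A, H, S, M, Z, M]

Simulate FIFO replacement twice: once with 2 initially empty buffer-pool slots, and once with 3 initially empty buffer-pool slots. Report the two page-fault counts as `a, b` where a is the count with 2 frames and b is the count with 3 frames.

2 frames: F F . . F F . . . F F F F F F . → 10 faults.
3 frames: F F . . F . . . . . . . F F F . → 6 faults.
6 < 10: adding a frame reduced faults, as is typical.

10, 6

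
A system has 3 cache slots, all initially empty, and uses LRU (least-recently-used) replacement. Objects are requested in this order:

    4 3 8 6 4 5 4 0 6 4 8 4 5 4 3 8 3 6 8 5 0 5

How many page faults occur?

15

4 → miss, frames (4)
3 → miss, frames (4 3)
8 → miss, frames (4 3 8)
6 → miss, evict 4, frames (3 8 6)
4 → miss, evict 3, frames (8 6 4)
5 → miss, evict 8, frames (6 4 5)
4 → hit
0 → miss, evict 6, frames (5 4 0)
6 → miss, evict 5, frames (4 0 6)
4 → hit
8 → miss, evict 0, frames (6 4 8)
4 → hit
5 → miss, evict 6, frames (8 4 5)
4 → hit
3 → miss, evict 8, frames (5 4 3)
8 → miss, evict 5, frames (4 3 8)
3 → hit
6 → miss, evict 4, frames (8 3 6)
8 → hit
5 → miss, evict 3, frames (6 8 5)
0 → miss, evict 6, frames (8 5 0)
5 → hit
Page faults: 15.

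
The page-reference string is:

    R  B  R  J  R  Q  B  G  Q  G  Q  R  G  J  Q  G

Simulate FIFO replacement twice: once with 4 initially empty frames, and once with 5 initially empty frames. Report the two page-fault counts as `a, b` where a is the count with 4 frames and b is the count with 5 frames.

4 frames: F F . F . F . F . . . F . . . . → 6 faults.
5 frames: F F . F . F . F . . . . . . . . → 5 faults.
5 < 6: adding a frame reduced faults, as is typical.

6, 5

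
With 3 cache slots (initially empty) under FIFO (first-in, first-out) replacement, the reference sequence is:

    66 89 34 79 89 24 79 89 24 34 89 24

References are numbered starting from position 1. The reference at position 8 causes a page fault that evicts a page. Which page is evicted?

pos 1: 66 → fault, frames (66)
pos 2: 89 → fault, frames (66 89)
pos 3: 34 → fault, frames (66 89 34)
pos 4: 79 → fault, evict 66, frames (89 34 79)
pos 5: 89 → hit
pos 6: 24 → fault, evict 89, frames (34 79 24)
pos 7: 79 → hit
pos 8: 89 → fault, evict 34, frames (79 24 89)
At position 8, page 34 is evicted.

34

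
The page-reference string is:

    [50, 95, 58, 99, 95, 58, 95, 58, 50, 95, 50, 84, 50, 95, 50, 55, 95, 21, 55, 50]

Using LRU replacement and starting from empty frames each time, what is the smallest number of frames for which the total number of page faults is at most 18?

2

f=1: 20 faults
f=2: 15 faults
f=3: 9 faults
f=4: 7 faults
f=5: 7 faults
f=6: 7 faults
f=7: 7 faults
Smallest f with faults ≤ 18 is 2.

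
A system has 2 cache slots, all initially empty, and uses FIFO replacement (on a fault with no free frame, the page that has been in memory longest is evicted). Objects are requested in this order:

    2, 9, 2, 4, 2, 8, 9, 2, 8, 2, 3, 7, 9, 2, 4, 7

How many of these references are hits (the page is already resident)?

2: miss, frames (2)
9: miss, frames (2 9)
2: hit
4: miss, evict 2, frames (9 4)
2: miss, evict 9, frames (4 2)
8: miss, evict 4, frames (2 8)
9: miss, evict 2, frames (8 9)
2: miss, evict 8, frames (9 2)
8: miss, evict 9, frames (2 8)
2: hit
3: miss, evict 2, frames (8 3)
7: miss, evict 8, frames (3 7)
9: miss, evict 3, frames (7 9)
2: miss, evict 7, frames (9 2)
4: miss, evict 9, frames (2 4)
7: miss, evict 2, frames (4 7)
Hits: 2.

2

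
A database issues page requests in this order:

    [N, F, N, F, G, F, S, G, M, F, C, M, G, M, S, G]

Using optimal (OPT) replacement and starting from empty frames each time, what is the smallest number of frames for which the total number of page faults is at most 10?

f=1: 16 faults
f=2: 9 faults
f=3: 7 faults
f=4: 6 faults
f=5: 6 faults
f=6: 6 faults
Smallest f with faults ≤ 10 is 2.

2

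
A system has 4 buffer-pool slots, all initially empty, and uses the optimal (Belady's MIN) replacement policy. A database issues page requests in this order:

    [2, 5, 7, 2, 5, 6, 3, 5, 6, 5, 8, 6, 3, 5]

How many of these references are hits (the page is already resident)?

2 → fault, frames [2]
5 → fault, frames [2, 5]
7 → fault, frames [2, 5, 7]
2 → hit
5 → hit
6 → fault, frames [2, 5, 7, 6]
3 → fault, evict 7, frames [2, 5, 6, 3]
5 → hit
6 → hit
5 → hit
8 → fault, evict 2, frames [5, 6, 3, 8]
6 → hit
3 → hit
5 → hit
Hits: 8.

8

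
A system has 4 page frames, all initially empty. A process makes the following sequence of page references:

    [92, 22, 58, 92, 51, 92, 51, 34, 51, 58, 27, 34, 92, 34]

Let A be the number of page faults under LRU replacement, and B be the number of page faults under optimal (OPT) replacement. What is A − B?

Under LRU: F F F . F . . F . . F . F . → 7 faults.
Under OPT: F F F . F . . F . . F . . . → 6 faults.
A − B = 7 − 6 = 1.

1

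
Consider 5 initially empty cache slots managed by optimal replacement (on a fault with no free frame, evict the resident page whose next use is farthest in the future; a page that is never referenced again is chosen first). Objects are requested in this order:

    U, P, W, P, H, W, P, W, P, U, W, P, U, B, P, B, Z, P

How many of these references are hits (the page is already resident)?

U: miss, frames [U]
P: miss, frames [U, P]
W: miss, frames [U, P, W]
P: hit
H: miss, frames [U, P, W, H]
W: hit
P: hit
W: hit
P: hit
U: hit
W: hit
P: hit
U: hit
B: miss, frames [U, P, W, H, B]
P: hit
B: hit
Z: miss, evict B, frames [U, P, W, H, Z]
P: hit
Hits: 12.

12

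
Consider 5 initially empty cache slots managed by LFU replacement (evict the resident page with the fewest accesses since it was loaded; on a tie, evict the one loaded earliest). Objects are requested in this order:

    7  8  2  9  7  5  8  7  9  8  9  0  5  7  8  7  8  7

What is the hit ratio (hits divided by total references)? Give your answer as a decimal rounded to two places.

7 → fault, frames {7}
8 → fault, frames {7,8}
2 → fault, frames {7,8,2}
9 → fault, frames {7,8,2,9}
7 → hit
5 → fault, frames {7,8,2,9,5}
8 → hit
7 → hit
9 → hit
8 → hit
9 → hit
0 → fault, evict 2, frames {7,8,9,5,0}
5 → hit
7 → hit
8 → hit
7 → hit
8 → hit
7 → hit
Hits: 12 of 18 references → 12/18 = 0.6667.

0.67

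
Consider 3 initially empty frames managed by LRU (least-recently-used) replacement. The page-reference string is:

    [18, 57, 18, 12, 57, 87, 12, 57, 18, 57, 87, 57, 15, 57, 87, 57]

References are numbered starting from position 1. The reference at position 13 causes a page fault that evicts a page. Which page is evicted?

18

pos 1: 18 → miss, frames (18)
pos 2: 57 → miss, frames (18 57)
pos 3: 18 → hit
pos 4: 12 → miss, frames (57 18 12)
pos 5: 57 → hit
pos 6: 87 → miss, evict 18, frames (12 57 87)
pos 7: 12 → hit
pos 8: 57 → hit
pos 9: 18 → miss, evict 87, frames (12 57 18)
pos 10: 57 → hit
pos 11: 87 → miss, evict 12, frames (18 57 87)
pos 12: 57 → hit
pos 13: 15 → miss, evict 18, frames (87 57 15)
At position 13, page 18 is evicted.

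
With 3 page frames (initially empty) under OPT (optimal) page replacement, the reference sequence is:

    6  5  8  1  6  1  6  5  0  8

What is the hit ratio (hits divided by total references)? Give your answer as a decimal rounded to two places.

6 -> fault, frames {6}
5 -> fault, frames {6,5}
8 -> fault, frames {6,5,8}
1 -> fault, evict 8, frames {6,5,1}
6 -> hit
1 -> hit
6 -> hit
5 -> hit
0 -> fault, evict 1, frames {6,5,0}
8 -> fault, evict 0, frames {6,5,8}
Hits: 4 of 10 references → 4/10 = 0.4000.

0.40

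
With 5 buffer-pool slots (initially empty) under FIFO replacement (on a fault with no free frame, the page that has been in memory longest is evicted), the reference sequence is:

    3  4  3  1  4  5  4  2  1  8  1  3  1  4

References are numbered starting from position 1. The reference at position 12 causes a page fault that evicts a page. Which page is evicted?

pos 1: 3 -> miss, frames [3]
pos 2: 4 -> miss, frames [3, 4]
pos 3: 3 -> hit
pos 4: 1 -> miss, frames [3, 4, 1]
pos 5: 4 -> hit
pos 6: 5 -> miss, frames [3, 4, 1, 5]
pos 7: 4 -> hit
pos 8: 2 -> miss, frames [3, 4, 1, 5, 2]
pos 9: 1 -> hit
pos 10: 8 -> miss, evict 3, frames [4, 1, 5, 2, 8]
pos 11: 1 -> hit
pos 12: 3 -> miss, evict 4, frames [1, 5, 2, 8, 3]
At position 12, page 4 is evicted.

4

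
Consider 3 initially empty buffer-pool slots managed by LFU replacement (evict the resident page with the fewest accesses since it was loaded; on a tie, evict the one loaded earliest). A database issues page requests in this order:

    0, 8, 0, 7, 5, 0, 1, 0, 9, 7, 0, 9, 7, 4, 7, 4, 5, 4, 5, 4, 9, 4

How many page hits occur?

0 -> fault, frames {0}
8 -> fault, frames {0,8}
0 -> hit
7 -> fault, frames {0,8,7}
5 -> fault, evict 8, frames {0,7,5}
0 -> hit
1 -> fault, evict 7, frames {0,5,1}
0 -> hit
9 -> fault, evict 5, frames {0,1,9}
7 -> fault, evict 1, frames {0,9,7}
0 -> hit
9 -> hit
7 -> hit
4 -> fault, evict 9, frames {0,7,4}
7 -> hit
4 -> hit
5 -> fault, evict 4, frames {0,7,5}
4 -> fault, evict 5, frames {0,7,4}
5 -> fault, evict 4, frames {0,7,5}
4 -> fault, evict 5, frames {0,7,4}
9 -> fault, evict 4, frames {0,7,9}
4 -> fault, evict 9, frames {0,7,4}
Hits: 8.

8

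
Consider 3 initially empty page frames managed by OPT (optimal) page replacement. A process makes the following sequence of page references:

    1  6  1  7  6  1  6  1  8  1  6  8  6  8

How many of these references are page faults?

1: miss, frames (1)
6: miss, frames (1 6)
1: hit
7: miss, frames (1 6 7)
6: hit
1: hit
6: hit
1: hit
8: miss, evict 7, frames (1 6 8)
1: hit
6: hit
8: hit
6: hit
8: hit
Page faults: 4.

4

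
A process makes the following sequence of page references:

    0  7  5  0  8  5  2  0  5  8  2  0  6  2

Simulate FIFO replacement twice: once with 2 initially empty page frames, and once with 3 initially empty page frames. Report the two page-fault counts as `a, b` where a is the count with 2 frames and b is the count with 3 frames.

2 frames: F F F F F F F F F F F F F F → 14 faults.
3 frames: F F F . F . F F F F F F F . → 11 faults.
11 < 14: adding a frame reduced faults, as is typical.

14, 11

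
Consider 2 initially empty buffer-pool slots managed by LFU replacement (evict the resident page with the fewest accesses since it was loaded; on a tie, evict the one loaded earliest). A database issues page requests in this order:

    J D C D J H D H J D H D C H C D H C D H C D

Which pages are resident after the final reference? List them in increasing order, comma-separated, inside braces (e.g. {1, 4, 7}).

J -> fault, frames {J}
D -> fault, frames {J,D}
C -> fault, evict J, frames {D,C}
D -> hit
J -> fault, evict C, frames {D,J}
H -> fault, evict J, frames {D,H}
D -> hit
H -> hit
J -> fault, evict H, frames {D,J}
D -> hit
H -> fault, evict J, frames {D,H}
D -> hit
C -> fault, evict H, frames {D,C}
H -> fault, evict C, frames {D,H}
C -> fault, evict H, frames {D,C}
D -> hit
H -> fault, evict C, frames {D,H}
C -> fault, evict H, frames {D,C}
D -> hit
H -> fault, evict C, frames {D,H}
C -> fault, evict H, frames {D,C}
D -> hit

{C, D}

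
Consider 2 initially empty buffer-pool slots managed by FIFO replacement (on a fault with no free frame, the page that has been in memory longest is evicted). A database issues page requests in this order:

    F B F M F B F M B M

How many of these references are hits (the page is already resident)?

F → miss, frames {F}
B → miss, frames {F,B}
F → hit
M → miss, evict F, frames {B,M}
F → miss, evict B, frames {M,F}
B → miss, evict M, frames {F,B}
F → hit
M → miss, evict F, frames {B,M}
B → hit
M → hit
Hits: 4.

4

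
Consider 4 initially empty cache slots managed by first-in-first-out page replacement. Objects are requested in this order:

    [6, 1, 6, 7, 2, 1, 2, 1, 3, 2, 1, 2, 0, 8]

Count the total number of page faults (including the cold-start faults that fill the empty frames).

7

6 -> miss, frames (6)
1 -> miss, frames (6 1)
6 -> hit
7 -> miss, frames (6 1 7)
2 -> miss, frames (6 1 7 2)
1 -> hit
2 -> hit
1 -> hit
3 -> miss, evict 6, frames (1 7 2 3)
2 -> hit
1 -> hit
2 -> hit
0 -> miss, evict 1, frames (7 2 3 0)
8 -> miss, evict 7, frames (2 3 0 8)
Page faults: 7.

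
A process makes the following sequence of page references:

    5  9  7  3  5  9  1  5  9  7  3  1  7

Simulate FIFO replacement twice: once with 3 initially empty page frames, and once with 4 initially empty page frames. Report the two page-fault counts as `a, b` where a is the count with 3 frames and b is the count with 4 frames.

9, 10

3 frames: F F F F F F F . . F F . . → 9 faults.
4 frames: F F F F . . F F F F F F . → 10 faults.
10 > 9: adding a frame increased faults — Belady's anomaly.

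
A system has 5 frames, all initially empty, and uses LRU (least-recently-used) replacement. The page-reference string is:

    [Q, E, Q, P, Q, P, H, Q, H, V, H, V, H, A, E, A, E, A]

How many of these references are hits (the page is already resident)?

11

Q → fault, frames [Q]
E → fault, frames [Q, E]
Q → hit
P → fault, frames [E, Q, P]
Q → hit
P → hit
H → fault, frames [E, Q, P, H]
Q → hit
H → hit
V → fault, frames [E, P, Q, H, V]
H → hit
V → hit
H → hit
A → fault, evict E, frames [P, Q, V, H, A]
E → fault, evict P, frames [Q, V, H, A, E]
A → hit
E → hit
A → hit
Hits: 11.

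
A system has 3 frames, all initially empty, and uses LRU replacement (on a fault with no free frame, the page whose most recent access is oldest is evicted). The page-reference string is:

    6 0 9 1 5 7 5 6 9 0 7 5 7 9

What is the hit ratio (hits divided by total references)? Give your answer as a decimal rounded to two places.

6 -> miss, frames [6]
0 -> miss, frames [6, 0]
9 -> miss, frames [6, 0, 9]
1 -> miss, evict 6, frames [0, 9, 1]
5 -> miss, evict 0, frames [9, 1, 5]
7 -> miss, evict 9, frames [1, 5, 7]
5 -> hit
6 -> miss, evict 1, frames [7, 5, 6]
9 -> miss, evict 7, frames [5, 6, 9]
0 -> miss, evict 5, frames [6, 9, 0]
7 -> miss, evict 6, frames [9, 0, 7]
5 -> miss, evict 9, frames [0, 7, 5]
7 -> hit
9 -> miss, evict 0, frames [5, 7, 9]
Hits: 2 of 14 references → 2/14 = 0.1429.

0.14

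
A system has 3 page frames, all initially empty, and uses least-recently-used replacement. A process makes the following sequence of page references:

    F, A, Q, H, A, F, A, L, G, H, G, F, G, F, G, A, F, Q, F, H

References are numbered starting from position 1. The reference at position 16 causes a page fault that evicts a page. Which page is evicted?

H

pos 1: F -> fault, frames (F)
pos 2: A -> fault, frames (F A)
pos 3: Q -> fault, frames (F A Q)
pos 4: H -> fault, evict F, frames (A Q H)
pos 5: A -> hit
pos 6: F -> fault, evict Q, frames (H A F)
pos 7: A -> hit
pos 8: L -> fault, evict H, frames (F A L)
pos 9: G -> fault, evict F, frames (A L G)
pos 10: H -> fault, evict A, frames (L G H)
pos 11: G -> hit
pos 12: F -> fault, evict L, frames (H G F)
pos 13: G -> hit
pos 14: F -> hit
pos 15: G -> hit
pos 16: A -> fault, evict H, frames (F G A)
At position 16, page H is evicted.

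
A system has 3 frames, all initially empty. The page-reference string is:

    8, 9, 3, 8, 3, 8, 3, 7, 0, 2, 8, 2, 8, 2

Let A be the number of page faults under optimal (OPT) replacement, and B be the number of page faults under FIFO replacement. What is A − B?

Under OPT: F F F . . . . F F F . . . . → 6 faults.
Under FIFO: F F F . . . . F F F F . . . → 7 faults.
A − B = 6 − 7 = -1.

-1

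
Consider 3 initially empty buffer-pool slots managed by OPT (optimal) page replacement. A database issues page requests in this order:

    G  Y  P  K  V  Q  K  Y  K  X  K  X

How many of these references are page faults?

G -> fault, frames {G}
Y -> fault, frames {G,Y}
P -> fault, frames {G,Y,P}
K -> fault, evict P, frames {G,Y,K}
V -> fault, evict G, frames {Y,K,V}
Q -> fault, evict V, frames {Y,K,Q}
K -> hit
Y -> hit
K -> hit
X -> fault, evict Q, frames {Y,K,X}
K -> hit
X -> hit
Page faults: 7.

7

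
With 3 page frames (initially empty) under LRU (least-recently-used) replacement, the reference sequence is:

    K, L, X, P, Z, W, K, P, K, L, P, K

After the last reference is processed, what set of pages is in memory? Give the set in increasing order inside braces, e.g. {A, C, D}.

{K, L, P}

K: miss, frames (K)
L: miss, frames (K L)
X: miss, frames (K L X)
P: miss, evict K, frames (L X P)
Z: miss, evict L, frames (X P Z)
W: miss, evict X, frames (P Z W)
K: miss, evict P, frames (Z W K)
P: miss, evict Z, frames (W K P)
K: hit
L: miss, evict W, frames (P K L)
P: hit
K: hit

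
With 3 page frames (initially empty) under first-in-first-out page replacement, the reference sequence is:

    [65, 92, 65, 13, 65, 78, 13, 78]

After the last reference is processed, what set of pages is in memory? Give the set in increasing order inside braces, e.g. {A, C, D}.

{13, 78, 92}

65 → miss, frames (65)
92 → miss, frames (65 92)
65 → hit
13 → miss, frames (65 92 13)
65 → hit
78 → miss, evict 65, frames (92 13 78)
13 → hit
78 → hit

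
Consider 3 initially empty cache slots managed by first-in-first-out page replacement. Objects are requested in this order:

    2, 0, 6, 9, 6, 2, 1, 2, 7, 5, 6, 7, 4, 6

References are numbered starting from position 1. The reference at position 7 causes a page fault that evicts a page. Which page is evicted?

pos 1: 2 -> fault, frames {2}
pos 2: 0 -> fault, frames {2,0}
pos 3: 6 -> fault, frames {2,0,6}
pos 4: 9 -> fault, evict 2, frames {0,6,9}
pos 5: 6 -> hit
pos 6: 2 -> fault, evict 0, frames {6,9,2}
pos 7: 1 -> fault, evict 6, frames {9,2,1}
At position 7, page 6 is evicted.

6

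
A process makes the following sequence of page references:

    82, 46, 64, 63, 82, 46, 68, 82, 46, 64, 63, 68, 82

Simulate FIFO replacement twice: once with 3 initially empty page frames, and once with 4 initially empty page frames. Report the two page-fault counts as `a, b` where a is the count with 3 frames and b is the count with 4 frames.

3 frames: F F F F F F F . . F F . F → 10 faults.
4 frames: F F F F . . F F F F F F F → 11 faults.
11 > 10: adding a frame increased faults — Belady's anomaly.

10, 11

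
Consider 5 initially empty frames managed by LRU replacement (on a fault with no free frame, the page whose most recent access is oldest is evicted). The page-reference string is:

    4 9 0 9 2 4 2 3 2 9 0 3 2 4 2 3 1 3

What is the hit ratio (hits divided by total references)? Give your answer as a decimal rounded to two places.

4 → fault, frames {4}
9 → fault, frames {4,9}
0 → fault, frames {4,9,0}
9 → hit
2 → fault, frames {4,0,9,2}
4 → hit
2 → hit
3 → fault, frames {0,9,4,2,3}
2 → hit
9 → hit
0 → hit
3 → hit
2 → hit
4 → hit
2 → hit
3 → hit
1 → fault, evict 9, frames {0,4,2,3,1}
3 → hit
Hits: 12 of 18 references → 12/18 = 0.6667.

0.67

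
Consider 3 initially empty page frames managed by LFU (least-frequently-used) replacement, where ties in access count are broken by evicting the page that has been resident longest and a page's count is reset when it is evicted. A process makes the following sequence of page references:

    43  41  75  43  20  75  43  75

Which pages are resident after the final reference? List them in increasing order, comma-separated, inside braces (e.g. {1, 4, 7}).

{20, 43, 75}

43: miss, frames [43]
41: miss, frames [43, 41]
75: miss, frames [43, 41, 75]
43: hit
20: miss, evict 41, frames [43, 75, 20]
75: hit
43: hit
75: hit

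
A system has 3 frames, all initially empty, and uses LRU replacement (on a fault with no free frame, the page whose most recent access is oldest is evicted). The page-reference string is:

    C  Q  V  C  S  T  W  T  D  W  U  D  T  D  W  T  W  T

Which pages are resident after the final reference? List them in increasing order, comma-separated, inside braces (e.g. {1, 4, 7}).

C -> miss, frames {C}
Q -> miss, frames {C,Q}
V -> miss, frames {C,Q,V}
C -> hit
S -> miss, evict Q, frames {V,C,S}
T -> miss, evict V, frames {C,S,T}
W -> miss, evict C, frames {S,T,W}
T -> hit
D -> miss, evict S, frames {W,T,D}
W -> hit
U -> miss, evict T, frames {D,W,U}
D -> hit
T -> miss, evict W, frames {U,D,T}
D -> hit
W -> miss, evict U, frames {T,D,W}
T -> hit
W -> hit
T -> hit

{D, T, W}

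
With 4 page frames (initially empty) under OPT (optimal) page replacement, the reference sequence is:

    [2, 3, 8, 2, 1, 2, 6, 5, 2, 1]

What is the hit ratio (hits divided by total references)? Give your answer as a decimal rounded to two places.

2: fault, frames (2)
3: fault, frames (2 3)
8: fault, frames (2 3 8)
2: hit
1: fault, frames (2 3 8 1)
2: hit
6: fault, evict 8, frames (2 3 1 6)
5: fault, evict 6, frames (2 3 1 5)
2: hit
1: hit
Hits: 4 of 10 references → 4/10 = 0.4000.

0.40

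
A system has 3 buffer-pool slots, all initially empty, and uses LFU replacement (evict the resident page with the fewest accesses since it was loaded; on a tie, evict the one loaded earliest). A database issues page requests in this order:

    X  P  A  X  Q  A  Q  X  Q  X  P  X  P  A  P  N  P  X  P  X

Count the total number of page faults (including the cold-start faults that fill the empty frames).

X: fault, frames {X}
P: fault, frames {X,P}
A: fault, frames {X,P,A}
X: hit
Q: fault, evict P, frames {X,A,Q}
A: hit
Q: hit
X: hit
Q: hit
X: hit
P: fault, evict A, frames {X,Q,P}
X: hit
P: hit
A: fault, evict P, frames {X,Q,A}
P: fault, evict A, frames {X,Q,P}
N: fault, evict P, frames {X,Q,N}
P: fault, evict N, frames {X,Q,P}
X: hit
P: hit
X: hit
Page faults: 9.

9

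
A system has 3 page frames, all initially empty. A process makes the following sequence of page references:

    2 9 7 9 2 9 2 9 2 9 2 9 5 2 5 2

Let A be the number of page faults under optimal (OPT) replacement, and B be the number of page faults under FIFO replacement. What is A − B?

Under OPT: F F F . . . . . . . . . F . . . → 4 faults.
Under FIFO: F F F . . . . . . . . . F F . . → 5 faults.
A − B = 4 − 5 = -1.

-1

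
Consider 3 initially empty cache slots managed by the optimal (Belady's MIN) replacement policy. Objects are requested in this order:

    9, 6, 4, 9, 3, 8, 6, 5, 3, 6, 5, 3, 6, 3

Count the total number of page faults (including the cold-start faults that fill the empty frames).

6

9 -> miss, frames {9}
6 -> miss, frames {9,6}
4 -> miss, frames {9,6,4}
9 -> hit
3 -> miss, evict 4, frames {9,6,3}
8 -> miss, evict 9, frames {6,3,8}
6 -> hit
5 -> miss, evict 8, frames {6,3,5}
3 -> hit
6 -> hit
5 -> hit
3 -> hit
6 -> hit
3 -> hit
Page faults: 6.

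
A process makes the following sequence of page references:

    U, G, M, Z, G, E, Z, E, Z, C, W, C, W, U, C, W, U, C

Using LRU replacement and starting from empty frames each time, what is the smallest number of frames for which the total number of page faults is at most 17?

2

f=1: 18 faults
f=2: 14 faults
f=3: 8 faults
f=4: 8 faults
f=5: 8 faults
f=6: 8 faults
f=7: 7 faults
Smallest f with faults ≤ 17 is 2.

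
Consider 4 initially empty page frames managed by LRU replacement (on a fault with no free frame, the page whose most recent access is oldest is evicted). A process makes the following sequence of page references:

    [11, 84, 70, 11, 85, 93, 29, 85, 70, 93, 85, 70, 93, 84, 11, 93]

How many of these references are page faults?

9

11 -> fault, frames {11}
84 -> fault, frames {11,84}
70 -> fault, frames {11,84,70}
11 -> hit
85 -> fault, frames {84,70,11,85}
93 -> fault, evict 84, frames {70,11,85,93}
29 -> fault, evict 70, frames {11,85,93,29}
85 -> hit
70 -> fault, evict 11, frames {93,29,85,70}
93 -> hit
85 -> hit
70 -> hit
93 -> hit
84 -> fault, evict 29, frames {85,70,93,84}
11 -> fault, evict 85, frames {70,93,84,11}
93 -> hit
Page faults: 9.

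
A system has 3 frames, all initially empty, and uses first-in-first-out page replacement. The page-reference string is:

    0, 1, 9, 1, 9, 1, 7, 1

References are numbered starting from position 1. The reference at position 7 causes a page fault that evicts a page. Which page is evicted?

pos 1: 0 -> fault, frames (0)
pos 2: 1 -> fault, frames (0 1)
pos 3: 9 -> fault, frames (0 1 9)
pos 4: 1 -> hit
pos 5: 9 -> hit
pos 6: 1 -> hit
pos 7: 7 -> fault, evict 0, frames (1 9 7)
At position 7, page 0 is evicted.

0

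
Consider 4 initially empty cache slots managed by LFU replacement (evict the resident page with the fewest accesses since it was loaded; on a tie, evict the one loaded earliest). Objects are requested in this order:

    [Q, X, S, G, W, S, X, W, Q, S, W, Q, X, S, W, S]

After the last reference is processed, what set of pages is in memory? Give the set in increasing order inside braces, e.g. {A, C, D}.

{Q, S, W, X}

Q → miss, frames {Q}
X → miss, frames {Q,X}
S → miss, frames {Q,X,S}
G → miss, frames {Q,X,S,G}
W → miss, evict Q, frames {X,S,G,W}
S → hit
X → hit
W → hit
Q → miss, evict G, frames {X,S,W,Q}
S → hit
W → hit
Q → hit
X → hit
S → hit
W → hit
S → hit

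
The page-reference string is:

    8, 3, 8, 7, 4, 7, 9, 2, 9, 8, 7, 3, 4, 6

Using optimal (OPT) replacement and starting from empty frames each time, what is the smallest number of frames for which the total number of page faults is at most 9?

4

f=1: 14 faults
f=2: 11 faults
f=3: 10 faults
f=4: 9 faults
f=5: 8 faults
f=6: 7 faults
f=7: 7 faults
Smallest f with faults ≤ 9 is 4.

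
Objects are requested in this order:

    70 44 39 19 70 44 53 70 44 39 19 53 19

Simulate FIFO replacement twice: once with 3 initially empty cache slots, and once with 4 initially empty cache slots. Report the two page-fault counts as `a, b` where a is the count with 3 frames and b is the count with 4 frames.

9, 10

3 frames: F F F F F F F . . F F . . → 9 faults.
4 frames: F F F F . . F F F F F F . → 10 faults.
10 > 9: adding a frame increased faults — Belady's anomaly.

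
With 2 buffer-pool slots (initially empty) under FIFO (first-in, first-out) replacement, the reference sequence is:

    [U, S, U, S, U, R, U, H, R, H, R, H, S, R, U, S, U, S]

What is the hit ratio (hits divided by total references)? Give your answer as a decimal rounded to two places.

U → fault, frames [U]
S → fault, frames [U, S]
U → hit
S → hit
U → hit
R → fault, evict U, frames [S, R]
U → fault, evict S, frames [R, U]
H → fault, evict R, frames [U, H]
R → fault, evict U, frames [H, R]
H → hit
R → hit
H → hit
S → fault, evict H, frames [R, S]
R → hit
U → fault, evict R, frames [S, U]
S → hit
U → hit
S → hit
Hits: 10 of 18 references → 10/18 = 0.5556.

0.56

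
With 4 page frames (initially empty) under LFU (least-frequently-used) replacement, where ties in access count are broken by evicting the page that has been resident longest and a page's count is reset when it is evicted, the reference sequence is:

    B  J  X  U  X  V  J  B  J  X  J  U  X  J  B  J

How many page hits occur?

9

B: miss, frames [B]
J: miss, frames [B, J]
X: miss, frames [B, J, X]
U: miss, frames [B, J, X, U]
X: hit
V: miss, evict B, frames [J, X, U, V]
J: hit
B: miss, evict U, frames [J, X, V, B]
J: hit
X: hit
J: hit
U: miss, evict V, frames [J, X, B, U]
X: hit
J: hit
B: hit
J: hit
Hits: 9.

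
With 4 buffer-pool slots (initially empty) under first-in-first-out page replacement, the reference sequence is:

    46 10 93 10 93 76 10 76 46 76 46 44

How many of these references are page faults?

5

46 -> fault, frames (46)
10 -> fault, frames (46 10)
93 -> fault, frames (46 10 93)
10 -> hit
93 -> hit
76 -> fault, frames (46 10 93 76)
10 -> hit
76 -> hit
46 -> hit
76 -> hit
46 -> hit
44 -> fault, evict 46, frames (10 93 76 44)
Page faults: 5.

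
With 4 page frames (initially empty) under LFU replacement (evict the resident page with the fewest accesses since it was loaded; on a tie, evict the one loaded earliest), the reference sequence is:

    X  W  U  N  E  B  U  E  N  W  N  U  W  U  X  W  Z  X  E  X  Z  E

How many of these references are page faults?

X: miss, frames {X}
W: miss, frames {X,W}
U: miss, frames {X,W,U}
N: miss, frames {X,W,U,N}
E: miss, evict X, frames {W,U,N,E}
B: miss, evict W, frames {U,N,E,B}
U: hit
E: hit
N: hit
W: miss, evict B, frames {U,N,E,W}
N: hit
U: hit
W: hit
U: hit
X: miss, evict E, frames {U,N,W,X}
W: hit
Z: miss, evict X, frames {U,N,W,Z}
X: miss, evict Z, frames {U,N,W,X}
E: miss, evict X, frames {U,N,W,E}
X: miss, evict E, frames {U,N,W,X}
Z: miss, evict X, frames {U,N,W,Z}
E: miss, evict Z, frames {U,N,W,E}
Page faults: 14.

14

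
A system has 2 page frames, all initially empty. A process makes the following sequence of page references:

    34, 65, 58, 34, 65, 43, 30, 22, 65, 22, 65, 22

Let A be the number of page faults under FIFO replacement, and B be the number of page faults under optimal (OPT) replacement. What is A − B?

Under FIFO: F F F F F F F F F . . . → 9 faults.
Under OPT: F F F . F F F F . . . . → 7 faults.
A − B = 9 − 7 = 2.

2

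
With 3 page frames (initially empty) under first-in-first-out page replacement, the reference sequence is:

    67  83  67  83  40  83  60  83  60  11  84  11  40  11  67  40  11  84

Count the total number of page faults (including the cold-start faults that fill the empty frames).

10

67: fault, frames (67)
83: fault, frames (67 83)
67: hit
83: hit
40: fault, frames (67 83 40)
83: hit
60: fault, evict 67, frames (83 40 60)
83: hit
60: hit
11: fault, evict 83, frames (40 60 11)
84: fault, evict 40, frames (60 11 84)
11: hit
40: fault, evict 60, frames (11 84 40)
11: hit
67: fault, evict 11, frames (84 40 67)
40: hit
11: fault, evict 84, frames (40 67 11)
84: fault, evict 40, frames (67 11 84)
Page faults: 10.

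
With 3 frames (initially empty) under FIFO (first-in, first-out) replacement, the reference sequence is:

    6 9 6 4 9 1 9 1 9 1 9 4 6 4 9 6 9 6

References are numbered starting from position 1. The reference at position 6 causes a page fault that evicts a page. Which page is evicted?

pos 1: 6 → miss, frames (6)
pos 2: 9 → miss, frames (6 9)
pos 3: 6 → hit
pos 4: 4 → miss, frames (6 9 4)
pos 5: 9 → hit
pos 6: 1 → miss, evict 6, frames (9 4 1)
At position 6, page 6 is evicted.

6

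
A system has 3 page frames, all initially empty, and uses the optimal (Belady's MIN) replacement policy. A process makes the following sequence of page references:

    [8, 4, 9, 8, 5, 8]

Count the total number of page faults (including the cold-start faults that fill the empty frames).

4

8 -> fault, frames [8]
4 -> fault, frames [8, 4]
9 -> fault, frames [8, 4, 9]
8 -> hit
5 -> fault, evict 9, frames [8, 4, 5]
8 -> hit
Page faults: 4.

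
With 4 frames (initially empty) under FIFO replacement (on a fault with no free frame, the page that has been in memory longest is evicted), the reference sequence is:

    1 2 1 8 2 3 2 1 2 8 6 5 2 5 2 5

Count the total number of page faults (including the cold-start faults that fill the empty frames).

1 → miss, frames [1]
2 → miss, frames [1, 2]
1 → hit
8 → miss, frames [1, 2, 8]
2 → hit
3 → miss, frames [1, 2, 8, 3]
2 → hit
1 → hit
2 → hit
8 → hit
6 → miss, evict 1, frames [2, 8, 3, 6]
5 → miss, evict 2, frames [8, 3, 6, 5]
2 → miss, evict 8, frames [3, 6, 5, 2]
5 → hit
2 → hit
5 → hit
Page faults: 7.

7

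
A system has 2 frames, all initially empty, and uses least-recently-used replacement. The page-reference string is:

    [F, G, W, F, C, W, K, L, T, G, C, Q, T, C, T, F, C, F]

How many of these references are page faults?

F: fault, frames {F}
G: fault, frames {F,G}
W: fault, evict F, frames {G,W}
F: fault, evict G, frames {W,F}
C: fault, evict W, frames {F,C}
W: fault, evict F, frames {C,W}
K: fault, evict C, frames {W,K}
L: fault, evict W, frames {K,L}
T: fault, evict K, frames {L,T}
G: fault, evict L, frames {T,G}
C: fault, evict T, frames {G,C}
Q: fault, evict G, frames {C,Q}
T: fault, evict C, frames {Q,T}
C: fault, evict Q, frames {T,C}
T: hit
F: fault, evict C, frames {T,F}
C: fault, evict T, frames {F,C}
F: hit
Page faults: 16.

16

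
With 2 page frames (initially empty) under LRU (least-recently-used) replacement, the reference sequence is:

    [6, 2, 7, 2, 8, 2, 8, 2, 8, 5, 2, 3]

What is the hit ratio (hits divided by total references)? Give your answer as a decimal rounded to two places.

0.42

6 -> miss, frames {6}
2 -> miss, frames {6,2}
7 -> miss, evict 6, frames {2,7}
2 -> hit
8 -> miss, evict 7, frames {2,8}
2 -> hit
8 -> hit
2 -> hit
8 -> hit
5 -> miss, evict 2, frames {8,5}
2 -> miss, evict 8, frames {5,2}
3 -> miss, evict 5, frames {2,3}
Hits: 5 of 12 references → 5/12 = 0.4167.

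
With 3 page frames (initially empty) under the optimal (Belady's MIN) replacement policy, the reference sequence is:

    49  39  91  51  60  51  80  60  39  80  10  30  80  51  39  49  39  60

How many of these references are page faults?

49 → fault, frames [49]
39 → fault, frames [49, 39]
91 → fault, frames [49, 39, 91]
51 → fault, evict 91, frames [49, 39, 51]
60 → fault, evict 49, frames [39, 51, 60]
51 → hit
80 → fault, evict 51, frames [39, 60, 80]
60 → hit
39 → hit
80 → hit
10 → fault, evict 60, frames [39, 80, 10]
30 → fault, evict 10, frames [39, 80, 30]
80 → hit
51 → fault, evict 30, frames [39, 80, 51]
39 → hit
49 → fault, evict 51, frames [39, 80, 49]
39 → hit
60 → fault, evict 49, frames [39, 80, 60]
Page faults: 11.

11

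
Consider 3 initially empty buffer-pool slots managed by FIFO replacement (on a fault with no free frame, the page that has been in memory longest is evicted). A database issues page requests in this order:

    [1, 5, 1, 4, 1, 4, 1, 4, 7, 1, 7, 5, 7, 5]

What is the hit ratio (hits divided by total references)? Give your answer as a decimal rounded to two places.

1: miss, frames [1]
5: miss, frames [1, 5]
1: hit
4: miss, frames [1, 5, 4]
1: hit
4: hit
1: hit
4: hit
7: miss, evict 1, frames [5, 4, 7]
1: miss, evict 5, frames [4, 7, 1]
7: hit
5: miss, evict 4, frames [7, 1, 5]
7: hit
5: hit
Hits: 8 of 14 references → 8/14 = 0.5714.

0.57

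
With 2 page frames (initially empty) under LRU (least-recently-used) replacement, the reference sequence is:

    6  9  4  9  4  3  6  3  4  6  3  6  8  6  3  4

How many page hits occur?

6: miss, frames {6}
9: miss, frames {6,9}
4: miss, evict 6, frames {9,4}
9: hit
4: hit
3: miss, evict 9, frames {4,3}
6: miss, evict 4, frames {3,6}
3: hit
4: miss, evict 6, frames {3,4}
6: miss, evict 3, frames {4,6}
3: miss, evict 4, frames {6,3}
6: hit
8: miss, evict 3, frames {6,8}
6: hit
3: miss, evict 8, frames {6,3}
4: miss, evict 6, frames {3,4}
Hits: 5.

5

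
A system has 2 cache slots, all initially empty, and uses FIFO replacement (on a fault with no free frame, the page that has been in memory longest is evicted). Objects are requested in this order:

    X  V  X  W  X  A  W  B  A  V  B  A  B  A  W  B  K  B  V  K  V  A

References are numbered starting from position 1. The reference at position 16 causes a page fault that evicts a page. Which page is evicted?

pos 1: X: miss, frames {X}
pos 2: V: miss, frames {X,V}
pos 3: X: hit
pos 4: W: miss, evict X, frames {V,W}
pos 5: X: miss, evict V, frames {W,X}
pos 6: A: miss, evict W, frames {X,A}
pos 7: W: miss, evict X, frames {A,W}
pos 8: B: miss, evict A, frames {W,B}
pos 9: A: miss, evict W, frames {B,A}
pos 10: V: miss, evict B, frames {A,V}
pos 11: B: miss, evict A, frames {V,B}
pos 12: A: miss, evict V, frames {B,A}
pos 13: B: hit
pos 14: A: hit
pos 15: W: miss, evict B, frames {A,W}
pos 16: B: miss, evict A, frames {W,B}
At position 16, page A is evicted.

A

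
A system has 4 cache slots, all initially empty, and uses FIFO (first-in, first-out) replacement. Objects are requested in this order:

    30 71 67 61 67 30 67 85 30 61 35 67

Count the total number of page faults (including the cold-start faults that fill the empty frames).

30 → fault, frames {30}
71 → fault, frames {30,71}
67 → fault, frames {30,71,67}
61 → fault, frames {30,71,67,61}
67 → hit
30 → hit
67 → hit
85 → fault, evict 30, frames {71,67,61,85}
30 → fault, evict 71, frames {67,61,85,30}
61 → hit
35 → fault, evict 67, frames {61,85,30,35}
67 → fault, evict 61, frames {85,30,35,67}
Page faults: 8.

8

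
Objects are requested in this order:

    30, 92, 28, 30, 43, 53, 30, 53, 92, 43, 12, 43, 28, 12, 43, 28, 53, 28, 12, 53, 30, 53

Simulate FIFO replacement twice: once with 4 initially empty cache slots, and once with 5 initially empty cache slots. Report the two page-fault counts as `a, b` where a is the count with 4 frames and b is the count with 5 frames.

4 frames: F F F . F F F . F . F F F . . . F . . . F . → 12 faults.
5 frames: F F F . F F . . . . F . . . . . . . . . F . → 7 faults.
7 < 12: adding a frame reduced faults, as is typical.

12, 7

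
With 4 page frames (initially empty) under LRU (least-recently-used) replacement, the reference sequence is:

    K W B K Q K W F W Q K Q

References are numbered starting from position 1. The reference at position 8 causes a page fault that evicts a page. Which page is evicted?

B

pos 1: K → miss, frames (K)
pos 2: W → miss, frames (K W)
pos 3: B → miss, frames (K W B)
pos 4: K → hit
pos 5: Q → miss, frames (W B K Q)
pos 6: K → hit
pos 7: W → hit
pos 8: F → miss, evict B, frames (Q K W F)
At position 8, page B is evicted.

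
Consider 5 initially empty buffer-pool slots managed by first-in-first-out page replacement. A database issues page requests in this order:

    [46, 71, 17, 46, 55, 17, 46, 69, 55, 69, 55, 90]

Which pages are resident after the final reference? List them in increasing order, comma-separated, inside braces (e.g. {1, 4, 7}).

46 → fault, frames {46}
71 → fault, frames {46,71}
17 → fault, frames {46,71,17}
46 → hit
55 → fault, frames {46,71,17,55}
17 → hit
46 → hit
69 → fault, frames {46,71,17,55,69}
55 → hit
69 → hit
55 → hit
90 → fault, evict 46, frames {71,17,55,69,90}

{17, 55, 69, 71, 90}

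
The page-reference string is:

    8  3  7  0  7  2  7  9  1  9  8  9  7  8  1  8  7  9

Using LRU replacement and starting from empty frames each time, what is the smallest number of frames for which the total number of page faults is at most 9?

4

f=1: 18 faults
f=2: 13 faults
f=3: 11 faults
f=4: 8 faults
f=5: 8 faults
f=6: 8 faults
f=7: 7 faults
Smallest f with faults ≤ 9 is 4.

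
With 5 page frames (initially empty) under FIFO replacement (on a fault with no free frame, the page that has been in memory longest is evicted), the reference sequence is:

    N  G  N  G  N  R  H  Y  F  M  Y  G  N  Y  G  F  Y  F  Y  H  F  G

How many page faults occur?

10

N → fault, frames [N]
G → fault, frames [N, G]
N → hit
G → hit
N → hit
R → fault, frames [N, G, R]
H → fault, frames [N, G, R, H]
Y → fault, frames [N, G, R, H, Y]
F → fault, evict N, frames [G, R, H, Y, F]
M → fault, evict G, frames [R, H, Y, F, M]
Y → hit
G → fault, evict R, frames [H, Y, F, M, G]
N → fault, evict H, frames [Y, F, M, G, N]
Y → hit
G → hit
F → hit
Y → hit
F → hit
Y → hit
H → fault, evict Y, frames [F, M, G, N, H]
F → hit
G → hit
Page faults: 10.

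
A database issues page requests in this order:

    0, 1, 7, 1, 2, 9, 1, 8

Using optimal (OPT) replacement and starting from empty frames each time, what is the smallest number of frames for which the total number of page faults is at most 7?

f=1: 8 faults
f=2: 6 faults
f=3: 6 faults
f=4: 6 faults
f=5: 6 faults
f=6: 6 faults
Smallest f with faults ≤ 7 is 2.

2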